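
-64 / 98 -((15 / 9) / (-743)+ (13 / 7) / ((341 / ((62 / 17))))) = -13698199 / 20424327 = -0.67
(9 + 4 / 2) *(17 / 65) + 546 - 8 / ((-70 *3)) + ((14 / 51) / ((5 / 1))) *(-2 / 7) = 12737209 / 23205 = 548.90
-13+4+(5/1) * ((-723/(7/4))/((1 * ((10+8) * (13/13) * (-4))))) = 827/42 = 19.69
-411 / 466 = -0.88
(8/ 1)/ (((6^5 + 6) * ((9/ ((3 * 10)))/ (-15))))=-200/ 3891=-0.05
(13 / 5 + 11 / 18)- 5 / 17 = 4463 / 1530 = 2.92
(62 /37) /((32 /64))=124 /37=3.35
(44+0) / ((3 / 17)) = 249.33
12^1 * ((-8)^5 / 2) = -196608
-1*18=-18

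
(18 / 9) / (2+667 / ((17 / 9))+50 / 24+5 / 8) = 816 / 145993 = 0.01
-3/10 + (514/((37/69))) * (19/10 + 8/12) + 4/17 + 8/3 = 46474093/18870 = 2462.86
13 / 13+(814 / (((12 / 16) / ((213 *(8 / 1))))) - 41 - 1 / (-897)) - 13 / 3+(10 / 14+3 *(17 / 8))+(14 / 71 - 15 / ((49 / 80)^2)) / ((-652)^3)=39190403006036052982037 / 21191209418809248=1849370.76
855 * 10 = 8550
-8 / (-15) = 8 / 15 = 0.53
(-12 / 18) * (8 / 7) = -16 / 21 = -0.76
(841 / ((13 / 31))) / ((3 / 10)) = 260710 / 39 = 6684.87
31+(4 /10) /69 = 10697 /345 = 31.01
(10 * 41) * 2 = 820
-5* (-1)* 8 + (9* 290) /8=1465 /4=366.25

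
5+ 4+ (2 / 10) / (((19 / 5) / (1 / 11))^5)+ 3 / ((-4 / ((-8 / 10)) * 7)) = 126811473997457 / 13957237701715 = 9.09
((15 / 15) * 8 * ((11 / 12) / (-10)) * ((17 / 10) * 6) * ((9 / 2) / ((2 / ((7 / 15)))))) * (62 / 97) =-121737 / 24250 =-5.02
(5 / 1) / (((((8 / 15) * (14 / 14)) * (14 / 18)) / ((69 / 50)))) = 1863 / 112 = 16.63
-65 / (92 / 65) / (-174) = 4225 / 16008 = 0.26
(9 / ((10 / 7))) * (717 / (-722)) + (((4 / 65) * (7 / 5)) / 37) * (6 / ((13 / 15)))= -281726487 / 45146660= -6.24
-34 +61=27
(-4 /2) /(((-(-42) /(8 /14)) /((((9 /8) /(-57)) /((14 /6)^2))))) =9 /91238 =0.00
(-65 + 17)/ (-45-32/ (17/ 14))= 816/ 1213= 0.67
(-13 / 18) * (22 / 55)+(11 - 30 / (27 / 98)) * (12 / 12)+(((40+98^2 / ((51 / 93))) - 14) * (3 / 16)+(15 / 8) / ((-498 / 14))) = 202572232 / 63495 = 3190.37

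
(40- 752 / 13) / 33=-232 / 429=-0.54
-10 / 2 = -5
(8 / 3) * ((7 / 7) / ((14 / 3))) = 4 / 7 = 0.57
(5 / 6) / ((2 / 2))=5 / 6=0.83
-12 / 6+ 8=6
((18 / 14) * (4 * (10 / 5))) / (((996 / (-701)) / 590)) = -2481540 / 581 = -4271.15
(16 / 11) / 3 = 16 / 33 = 0.48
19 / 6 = 3.17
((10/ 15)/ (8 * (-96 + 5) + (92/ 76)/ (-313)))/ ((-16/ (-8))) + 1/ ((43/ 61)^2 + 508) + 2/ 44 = 25391111767765/ 540659138735958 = 0.05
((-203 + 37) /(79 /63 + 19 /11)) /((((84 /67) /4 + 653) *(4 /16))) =-3853773 /11304119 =-0.34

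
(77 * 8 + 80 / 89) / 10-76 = -6368 / 445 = -14.31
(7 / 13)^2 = 49 / 169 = 0.29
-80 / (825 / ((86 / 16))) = -0.52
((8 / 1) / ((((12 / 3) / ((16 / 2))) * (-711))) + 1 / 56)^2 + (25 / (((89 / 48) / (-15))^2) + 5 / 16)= 1636.47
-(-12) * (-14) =-168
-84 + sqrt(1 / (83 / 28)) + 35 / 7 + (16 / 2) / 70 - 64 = -142.30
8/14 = 4/7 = 0.57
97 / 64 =1.52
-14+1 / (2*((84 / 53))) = -2299 / 168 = -13.68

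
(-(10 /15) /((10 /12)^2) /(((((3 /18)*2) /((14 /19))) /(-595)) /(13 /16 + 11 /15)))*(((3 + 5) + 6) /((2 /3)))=19469709 /475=40988.86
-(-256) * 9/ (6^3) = 32/ 3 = 10.67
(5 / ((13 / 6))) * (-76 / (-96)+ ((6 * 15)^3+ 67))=1682464.13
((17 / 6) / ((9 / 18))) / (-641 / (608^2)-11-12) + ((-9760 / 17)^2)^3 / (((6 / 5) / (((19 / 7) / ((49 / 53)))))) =6167581058598740068985376253651968 / 70397199688804471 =87611170413921925.76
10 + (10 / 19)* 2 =210 / 19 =11.05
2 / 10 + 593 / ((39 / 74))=219449 / 195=1125.38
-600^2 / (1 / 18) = -6480000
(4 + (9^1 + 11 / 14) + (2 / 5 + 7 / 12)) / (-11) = -1.34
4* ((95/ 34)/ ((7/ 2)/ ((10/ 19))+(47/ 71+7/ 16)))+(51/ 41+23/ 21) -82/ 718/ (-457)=399724119144487/ 105701989396227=3.78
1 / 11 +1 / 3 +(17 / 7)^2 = 10223 / 1617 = 6.32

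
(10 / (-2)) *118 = -590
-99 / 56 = -1.77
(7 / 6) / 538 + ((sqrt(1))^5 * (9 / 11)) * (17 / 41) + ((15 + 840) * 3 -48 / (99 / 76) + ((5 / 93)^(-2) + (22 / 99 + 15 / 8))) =628164338207 / 218374200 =2876.55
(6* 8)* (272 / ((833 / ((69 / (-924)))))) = -4416 / 3773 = -1.17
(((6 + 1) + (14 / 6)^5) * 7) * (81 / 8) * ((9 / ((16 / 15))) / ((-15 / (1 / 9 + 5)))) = -744947 / 48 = -15519.73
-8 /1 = -8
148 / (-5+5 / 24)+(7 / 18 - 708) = -1528691 / 2070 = -738.50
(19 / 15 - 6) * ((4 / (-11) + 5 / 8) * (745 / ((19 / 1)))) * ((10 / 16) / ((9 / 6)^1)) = -1216585 / 60192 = -20.21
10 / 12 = 5 / 6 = 0.83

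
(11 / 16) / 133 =11 / 2128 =0.01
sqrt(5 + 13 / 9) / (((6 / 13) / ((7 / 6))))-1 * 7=-7 + 91 * sqrt(58) / 108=-0.58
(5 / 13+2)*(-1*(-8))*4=992 / 13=76.31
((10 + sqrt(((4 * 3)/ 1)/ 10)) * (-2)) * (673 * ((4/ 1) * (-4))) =21536 * sqrt(30)/ 5 + 215360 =238951.51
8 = 8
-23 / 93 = -0.25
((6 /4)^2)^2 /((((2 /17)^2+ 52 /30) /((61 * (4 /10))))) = 4283847 /60592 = 70.70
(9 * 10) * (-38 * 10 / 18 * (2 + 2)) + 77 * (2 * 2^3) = -6368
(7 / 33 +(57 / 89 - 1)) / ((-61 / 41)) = 17753 / 179157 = 0.10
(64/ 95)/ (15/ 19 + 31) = 16/ 755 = 0.02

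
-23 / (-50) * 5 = 23 / 10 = 2.30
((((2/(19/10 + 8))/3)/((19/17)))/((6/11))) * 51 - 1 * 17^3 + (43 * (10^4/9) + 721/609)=637800722/14877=42871.60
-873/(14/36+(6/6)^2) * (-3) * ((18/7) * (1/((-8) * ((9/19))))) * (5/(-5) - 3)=895698/175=5118.27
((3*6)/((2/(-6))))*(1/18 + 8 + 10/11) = -5325/11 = -484.09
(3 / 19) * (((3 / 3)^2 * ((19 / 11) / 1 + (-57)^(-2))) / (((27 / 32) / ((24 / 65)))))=15805952 / 132412995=0.12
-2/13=-0.15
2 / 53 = 0.04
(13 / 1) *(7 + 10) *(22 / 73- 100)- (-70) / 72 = -57901213 / 2628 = -22032.43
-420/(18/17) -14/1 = -1232/3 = -410.67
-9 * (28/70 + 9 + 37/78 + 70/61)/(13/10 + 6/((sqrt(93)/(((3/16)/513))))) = -3802986678096/49838982683 + 896761620 * sqrt(93)/647906774879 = -76.29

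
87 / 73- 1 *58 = -56.81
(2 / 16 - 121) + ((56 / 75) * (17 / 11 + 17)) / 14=-263749 / 2200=-119.89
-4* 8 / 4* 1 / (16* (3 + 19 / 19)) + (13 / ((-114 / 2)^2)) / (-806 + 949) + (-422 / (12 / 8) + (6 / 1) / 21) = -562734325 / 2001384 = -281.17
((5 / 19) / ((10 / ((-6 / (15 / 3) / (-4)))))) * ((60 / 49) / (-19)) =-9 / 17689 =-0.00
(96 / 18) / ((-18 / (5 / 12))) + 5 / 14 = 265 / 1134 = 0.23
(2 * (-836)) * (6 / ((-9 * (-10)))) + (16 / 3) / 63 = -105256 / 945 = -111.38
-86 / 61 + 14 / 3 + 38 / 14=7649 / 1281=5.97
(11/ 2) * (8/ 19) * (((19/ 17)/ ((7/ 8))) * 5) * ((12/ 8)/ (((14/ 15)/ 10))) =237.70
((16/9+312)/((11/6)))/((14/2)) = 5648/231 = 24.45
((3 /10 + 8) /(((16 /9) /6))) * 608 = 85158 /5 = 17031.60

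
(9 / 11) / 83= 9 / 913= 0.01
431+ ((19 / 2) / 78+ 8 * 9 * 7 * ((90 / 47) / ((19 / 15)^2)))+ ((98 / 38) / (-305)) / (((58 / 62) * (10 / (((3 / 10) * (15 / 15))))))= 302195049013243 / 292642574250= 1032.64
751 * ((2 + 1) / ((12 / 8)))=1502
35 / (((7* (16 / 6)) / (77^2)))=88935 / 8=11116.88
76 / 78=38 / 39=0.97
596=596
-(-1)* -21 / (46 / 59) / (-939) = 413 / 14398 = 0.03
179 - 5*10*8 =-221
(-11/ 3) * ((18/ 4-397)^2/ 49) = -6778475/ 588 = -11528.02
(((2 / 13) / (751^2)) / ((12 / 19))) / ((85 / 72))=228 / 623221105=0.00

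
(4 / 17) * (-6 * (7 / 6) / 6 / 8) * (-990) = 33.97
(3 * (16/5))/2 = 24/5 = 4.80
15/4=3.75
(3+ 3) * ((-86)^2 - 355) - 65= 42181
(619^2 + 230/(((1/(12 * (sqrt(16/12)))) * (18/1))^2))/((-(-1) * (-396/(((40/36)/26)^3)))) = -99509875/1317265092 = -0.08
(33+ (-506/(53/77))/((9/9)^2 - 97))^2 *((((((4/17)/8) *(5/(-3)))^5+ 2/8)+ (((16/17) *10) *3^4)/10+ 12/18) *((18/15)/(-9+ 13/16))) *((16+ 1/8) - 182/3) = 9741902370009566658292567/11700822236565104640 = 832582.72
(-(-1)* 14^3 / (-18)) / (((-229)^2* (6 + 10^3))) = -686 / 237400407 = -0.00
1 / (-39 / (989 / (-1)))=989 / 39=25.36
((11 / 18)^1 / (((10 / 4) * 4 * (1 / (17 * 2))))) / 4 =187 / 360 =0.52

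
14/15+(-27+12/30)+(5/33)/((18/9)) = -563/22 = -25.59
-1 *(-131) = 131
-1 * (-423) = 423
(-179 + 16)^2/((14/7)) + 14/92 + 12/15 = 1527827/115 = 13285.45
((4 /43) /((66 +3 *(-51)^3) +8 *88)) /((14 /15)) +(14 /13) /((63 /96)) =7651332142 /4662531237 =1.64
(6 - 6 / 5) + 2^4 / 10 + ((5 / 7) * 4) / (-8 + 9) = 324 / 35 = 9.26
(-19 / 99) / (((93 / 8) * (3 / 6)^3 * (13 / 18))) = -2432 / 13299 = -0.18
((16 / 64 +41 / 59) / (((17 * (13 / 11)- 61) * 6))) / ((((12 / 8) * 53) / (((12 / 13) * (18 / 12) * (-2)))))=2453 / 18292950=0.00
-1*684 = -684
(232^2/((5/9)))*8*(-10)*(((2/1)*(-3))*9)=418535424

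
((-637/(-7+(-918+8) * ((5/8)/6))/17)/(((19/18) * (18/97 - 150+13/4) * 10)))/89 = -7626528/2852648607505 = -0.00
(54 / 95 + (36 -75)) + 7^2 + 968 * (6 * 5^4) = 344851004 / 95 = 3630010.57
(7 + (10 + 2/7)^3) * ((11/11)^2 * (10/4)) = 1878245/686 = 2737.97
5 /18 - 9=-157 /18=-8.72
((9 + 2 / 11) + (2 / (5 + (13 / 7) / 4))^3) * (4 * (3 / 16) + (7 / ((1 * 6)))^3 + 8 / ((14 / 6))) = 3170847911107 / 59568788664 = 53.23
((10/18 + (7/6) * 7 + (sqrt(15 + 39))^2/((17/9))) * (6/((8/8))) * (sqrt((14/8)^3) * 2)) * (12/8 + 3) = 239757 * sqrt(7)/136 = 4664.25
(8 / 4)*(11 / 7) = 22 / 7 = 3.14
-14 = -14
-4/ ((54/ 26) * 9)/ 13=-4/ 243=-0.02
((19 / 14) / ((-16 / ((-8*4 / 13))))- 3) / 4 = -127 / 182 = -0.70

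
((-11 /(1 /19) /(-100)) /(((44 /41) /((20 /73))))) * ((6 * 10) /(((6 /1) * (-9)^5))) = -779 /8621154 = -0.00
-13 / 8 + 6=35 / 8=4.38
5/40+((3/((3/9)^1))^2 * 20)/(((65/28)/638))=46303501/104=445225.97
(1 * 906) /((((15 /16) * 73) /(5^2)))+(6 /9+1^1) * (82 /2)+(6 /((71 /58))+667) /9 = 22108250 /46647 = 473.95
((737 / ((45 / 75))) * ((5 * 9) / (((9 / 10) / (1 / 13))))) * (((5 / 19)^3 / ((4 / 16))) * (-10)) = -921250000 / 267501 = -3443.91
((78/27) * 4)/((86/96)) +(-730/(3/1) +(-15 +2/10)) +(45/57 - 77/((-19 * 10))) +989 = 744.96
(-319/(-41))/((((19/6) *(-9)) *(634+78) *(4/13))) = -4147/3327888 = -0.00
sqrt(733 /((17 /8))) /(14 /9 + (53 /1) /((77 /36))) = 693 * sqrt(24922) /155125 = 0.71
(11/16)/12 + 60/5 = 2315/192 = 12.06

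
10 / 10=1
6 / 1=6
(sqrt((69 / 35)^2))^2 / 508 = 4761 / 622300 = 0.01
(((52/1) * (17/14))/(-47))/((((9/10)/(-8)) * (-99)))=-35360/293139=-0.12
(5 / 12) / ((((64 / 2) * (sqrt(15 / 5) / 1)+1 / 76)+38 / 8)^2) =0.00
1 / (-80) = -1 / 80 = -0.01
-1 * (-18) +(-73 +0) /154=2699 /154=17.53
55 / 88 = 5 / 8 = 0.62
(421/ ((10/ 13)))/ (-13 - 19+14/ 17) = -93041/ 5300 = -17.55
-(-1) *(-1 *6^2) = -36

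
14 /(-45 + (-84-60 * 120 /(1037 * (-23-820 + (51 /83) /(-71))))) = -480821642 /4430145123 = -0.11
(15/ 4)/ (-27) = -5/ 36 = -0.14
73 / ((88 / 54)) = 1971 / 44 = 44.80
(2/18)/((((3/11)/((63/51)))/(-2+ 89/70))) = -11/30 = -0.37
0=0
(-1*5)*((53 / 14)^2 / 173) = -14045 / 33908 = -0.41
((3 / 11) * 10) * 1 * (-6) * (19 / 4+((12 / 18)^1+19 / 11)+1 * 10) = -33945 / 121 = -280.54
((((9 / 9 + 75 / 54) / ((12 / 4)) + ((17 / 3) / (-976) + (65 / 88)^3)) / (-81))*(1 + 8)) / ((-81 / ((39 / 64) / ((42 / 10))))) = 87070186255 / 366561760739328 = 0.00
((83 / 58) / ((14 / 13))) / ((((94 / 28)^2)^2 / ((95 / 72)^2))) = 3340125425 / 183397930704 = 0.02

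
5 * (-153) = -765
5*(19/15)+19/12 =95/12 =7.92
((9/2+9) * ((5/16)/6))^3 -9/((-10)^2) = 1688301/6553600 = 0.26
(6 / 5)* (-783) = -4698 / 5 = -939.60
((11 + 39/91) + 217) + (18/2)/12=6417/28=229.18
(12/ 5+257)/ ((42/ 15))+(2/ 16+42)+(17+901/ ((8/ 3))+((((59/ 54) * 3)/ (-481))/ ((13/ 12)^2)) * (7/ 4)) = 557224531/ 1138046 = 489.63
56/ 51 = 1.10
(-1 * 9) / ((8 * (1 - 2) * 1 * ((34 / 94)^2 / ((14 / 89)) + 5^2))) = 0.04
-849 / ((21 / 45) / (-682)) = 8685270 / 7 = 1240752.86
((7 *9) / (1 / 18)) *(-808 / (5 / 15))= -2748816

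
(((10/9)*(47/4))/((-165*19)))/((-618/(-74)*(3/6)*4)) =-1739/6974748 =-0.00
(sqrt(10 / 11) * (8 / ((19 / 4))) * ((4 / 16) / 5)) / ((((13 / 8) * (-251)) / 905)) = -11584 * sqrt(110) / 681967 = -0.18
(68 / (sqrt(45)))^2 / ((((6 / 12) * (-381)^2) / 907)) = 8387936 / 6532245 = 1.28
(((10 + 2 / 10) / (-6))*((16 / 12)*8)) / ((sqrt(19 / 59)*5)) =-272*sqrt(1121) / 1425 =-6.39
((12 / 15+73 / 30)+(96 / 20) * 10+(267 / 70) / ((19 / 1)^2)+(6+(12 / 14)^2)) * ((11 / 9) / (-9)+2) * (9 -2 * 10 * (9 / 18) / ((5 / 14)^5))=-209314182338 / 1131165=-185043.02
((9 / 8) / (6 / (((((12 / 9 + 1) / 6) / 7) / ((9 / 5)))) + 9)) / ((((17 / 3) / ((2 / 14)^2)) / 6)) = 45 / 376516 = 0.00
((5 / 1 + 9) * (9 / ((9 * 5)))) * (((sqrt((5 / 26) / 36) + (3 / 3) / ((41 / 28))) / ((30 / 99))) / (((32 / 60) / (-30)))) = -392.94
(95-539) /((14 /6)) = -1332 /7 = -190.29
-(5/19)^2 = -25/361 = -0.07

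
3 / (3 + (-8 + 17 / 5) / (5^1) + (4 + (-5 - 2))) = -75 / 23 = -3.26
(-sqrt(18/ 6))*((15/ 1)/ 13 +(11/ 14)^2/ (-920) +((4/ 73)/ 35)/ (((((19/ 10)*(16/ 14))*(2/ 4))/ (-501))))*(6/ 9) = -0.50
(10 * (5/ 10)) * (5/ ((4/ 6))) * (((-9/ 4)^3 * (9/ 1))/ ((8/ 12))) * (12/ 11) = -4428675/ 704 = -6290.73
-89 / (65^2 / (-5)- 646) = 89 / 1491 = 0.06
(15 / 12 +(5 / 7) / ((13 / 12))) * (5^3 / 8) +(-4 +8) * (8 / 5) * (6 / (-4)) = 294599 / 14560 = 20.23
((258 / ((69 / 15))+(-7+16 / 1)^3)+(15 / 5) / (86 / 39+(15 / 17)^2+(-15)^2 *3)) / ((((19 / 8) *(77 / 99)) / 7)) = 4967435457972 / 1669679549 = 2975.08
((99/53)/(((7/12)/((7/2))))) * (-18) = -10692/53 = -201.74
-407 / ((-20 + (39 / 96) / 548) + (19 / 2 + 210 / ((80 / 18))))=-7137152 / 644461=-11.07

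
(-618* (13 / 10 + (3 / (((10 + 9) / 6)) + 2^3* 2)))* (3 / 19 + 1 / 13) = -62135574 / 23465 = -2648.01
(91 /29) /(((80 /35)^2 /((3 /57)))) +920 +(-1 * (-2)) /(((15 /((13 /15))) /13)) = 29247272203 /31737600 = 921.53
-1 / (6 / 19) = -19 / 6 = -3.17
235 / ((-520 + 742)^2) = 235 / 49284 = 0.00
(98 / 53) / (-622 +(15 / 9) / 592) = -174048 / 58547351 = -0.00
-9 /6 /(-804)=1 /536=0.00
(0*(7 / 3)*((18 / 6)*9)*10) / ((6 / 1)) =0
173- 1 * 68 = 105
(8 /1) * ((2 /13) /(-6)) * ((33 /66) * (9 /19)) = -12 /247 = -0.05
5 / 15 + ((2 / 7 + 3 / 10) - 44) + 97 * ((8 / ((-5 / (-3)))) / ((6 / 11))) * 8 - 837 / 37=6763.10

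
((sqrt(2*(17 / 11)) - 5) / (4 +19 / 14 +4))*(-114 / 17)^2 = -909720 / 37859 +181944*sqrt(374) / 416449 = -15.58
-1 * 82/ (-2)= 41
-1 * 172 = -172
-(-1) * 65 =65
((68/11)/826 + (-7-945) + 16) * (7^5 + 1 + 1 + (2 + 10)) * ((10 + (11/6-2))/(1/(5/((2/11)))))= -4257529267.50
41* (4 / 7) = 164 / 7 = 23.43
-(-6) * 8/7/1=48/7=6.86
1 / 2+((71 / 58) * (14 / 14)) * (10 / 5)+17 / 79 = 14495 / 4582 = 3.16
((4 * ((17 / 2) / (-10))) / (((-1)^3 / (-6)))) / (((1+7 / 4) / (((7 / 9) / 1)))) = -952 / 165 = -5.77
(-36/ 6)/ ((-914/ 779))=2337/ 457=5.11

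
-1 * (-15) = 15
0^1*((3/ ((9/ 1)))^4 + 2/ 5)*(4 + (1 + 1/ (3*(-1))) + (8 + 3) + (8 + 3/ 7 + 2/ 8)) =0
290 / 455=58 / 91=0.64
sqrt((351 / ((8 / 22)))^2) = 3861 / 4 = 965.25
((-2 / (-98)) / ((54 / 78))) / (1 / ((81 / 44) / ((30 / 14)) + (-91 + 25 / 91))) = -599707 / 226380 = -2.65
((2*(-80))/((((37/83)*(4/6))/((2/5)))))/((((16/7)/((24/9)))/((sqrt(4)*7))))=-130144/37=-3517.41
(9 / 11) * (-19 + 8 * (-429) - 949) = -3600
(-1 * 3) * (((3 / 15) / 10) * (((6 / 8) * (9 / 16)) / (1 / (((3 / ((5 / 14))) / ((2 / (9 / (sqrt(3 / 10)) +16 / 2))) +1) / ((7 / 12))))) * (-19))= 798741 / 28000 +41553 * sqrt(30) / 4000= 85.43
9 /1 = 9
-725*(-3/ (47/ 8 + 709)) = 17400/ 5719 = 3.04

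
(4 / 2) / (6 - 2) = 1 / 2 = 0.50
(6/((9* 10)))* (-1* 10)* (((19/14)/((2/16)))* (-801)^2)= -32507784/7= -4643969.14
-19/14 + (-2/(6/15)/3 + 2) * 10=83/42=1.98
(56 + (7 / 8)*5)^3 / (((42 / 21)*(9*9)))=4173281 / 3072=1358.49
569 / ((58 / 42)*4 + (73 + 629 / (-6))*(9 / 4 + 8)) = -31864 / 17963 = -1.77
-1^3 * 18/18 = -1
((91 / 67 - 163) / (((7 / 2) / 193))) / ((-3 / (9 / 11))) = 12541140 / 5159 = 2430.92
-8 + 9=1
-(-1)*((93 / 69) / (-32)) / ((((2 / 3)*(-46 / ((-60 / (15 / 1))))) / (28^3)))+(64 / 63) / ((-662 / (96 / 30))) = -6652169318 / 55156185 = -120.61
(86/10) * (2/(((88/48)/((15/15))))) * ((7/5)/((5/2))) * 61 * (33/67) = 1321992/8375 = 157.85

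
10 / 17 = 0.59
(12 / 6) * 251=502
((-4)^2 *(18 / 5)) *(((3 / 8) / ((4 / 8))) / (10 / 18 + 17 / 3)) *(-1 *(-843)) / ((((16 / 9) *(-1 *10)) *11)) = -1843641 / 61600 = -29.93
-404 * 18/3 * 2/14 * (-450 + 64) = 935664/7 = 133666.29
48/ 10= 24/ 5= 4.80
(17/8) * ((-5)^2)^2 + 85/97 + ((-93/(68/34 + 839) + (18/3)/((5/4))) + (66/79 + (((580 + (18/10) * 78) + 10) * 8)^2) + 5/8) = 22004591318393557/644458300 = 34144321.39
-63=-63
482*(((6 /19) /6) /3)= 482 /57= 8.46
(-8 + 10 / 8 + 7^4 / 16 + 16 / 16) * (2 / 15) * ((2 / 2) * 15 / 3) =2309 / 24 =96.21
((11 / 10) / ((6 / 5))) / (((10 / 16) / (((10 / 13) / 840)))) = 11 / 8190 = 0.00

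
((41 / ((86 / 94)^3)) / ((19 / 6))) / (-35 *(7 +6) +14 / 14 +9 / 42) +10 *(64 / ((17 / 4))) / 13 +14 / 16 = 210762074850707 / 16967586961832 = 12.42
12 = 12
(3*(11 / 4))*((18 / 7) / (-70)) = -297 / 980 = -0.30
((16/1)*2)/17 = 32/17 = 1.88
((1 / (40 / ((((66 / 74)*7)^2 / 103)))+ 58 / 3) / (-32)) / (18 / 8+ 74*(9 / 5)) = -327296323 / 73341688896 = -0.00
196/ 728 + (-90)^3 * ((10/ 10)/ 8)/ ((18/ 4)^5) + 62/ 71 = -7213171/ 149526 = -48.24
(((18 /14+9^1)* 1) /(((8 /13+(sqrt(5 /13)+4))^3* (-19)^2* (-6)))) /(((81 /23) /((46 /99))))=-0.00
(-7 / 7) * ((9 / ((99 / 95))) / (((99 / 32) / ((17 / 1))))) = -51680 / 1089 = -47.46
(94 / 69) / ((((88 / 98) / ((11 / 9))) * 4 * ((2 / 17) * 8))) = 39151 / 79488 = 0.49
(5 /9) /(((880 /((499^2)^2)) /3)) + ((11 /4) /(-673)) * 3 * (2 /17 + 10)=709359137880209 /6040848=117427079.42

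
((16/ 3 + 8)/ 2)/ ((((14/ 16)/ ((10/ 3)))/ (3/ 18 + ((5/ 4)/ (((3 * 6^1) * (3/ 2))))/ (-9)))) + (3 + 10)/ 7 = 13033/ 2187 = 5.96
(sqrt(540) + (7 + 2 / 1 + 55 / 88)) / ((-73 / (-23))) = 1771 / 584 + 138 * sqrt(15) / 73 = 10.35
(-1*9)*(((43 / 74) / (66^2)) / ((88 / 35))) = -0.00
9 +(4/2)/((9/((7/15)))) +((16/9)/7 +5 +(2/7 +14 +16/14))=28148/945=29.79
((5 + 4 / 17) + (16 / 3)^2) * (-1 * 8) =-41224 / 153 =-269.44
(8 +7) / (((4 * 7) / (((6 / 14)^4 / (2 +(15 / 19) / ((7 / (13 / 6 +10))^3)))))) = 415530 / 141293117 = 0.00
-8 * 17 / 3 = -136 / 3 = -45.33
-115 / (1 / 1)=-115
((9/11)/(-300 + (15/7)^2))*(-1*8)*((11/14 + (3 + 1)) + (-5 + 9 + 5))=84/275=0.31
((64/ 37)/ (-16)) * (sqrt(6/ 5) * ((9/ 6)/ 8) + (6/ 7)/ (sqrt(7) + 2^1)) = -8 * sqrt(7)/ 259 - 3 * sqrt(30)/ 740 + 16/ 259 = -0.04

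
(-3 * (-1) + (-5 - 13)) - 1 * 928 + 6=-937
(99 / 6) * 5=165 / 2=82.50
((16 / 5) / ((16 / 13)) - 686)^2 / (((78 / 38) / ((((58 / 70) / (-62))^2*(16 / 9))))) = 82919569036 / 1147794375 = 72.24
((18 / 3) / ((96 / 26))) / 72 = 13 / 576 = 0.02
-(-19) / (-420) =-19 / 420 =-0.05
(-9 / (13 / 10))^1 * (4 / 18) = -20 / 13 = -1.54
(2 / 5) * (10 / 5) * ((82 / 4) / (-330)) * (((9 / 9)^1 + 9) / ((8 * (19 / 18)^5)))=-6456024 / 136185445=-0.05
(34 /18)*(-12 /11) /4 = -17 /33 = -0.52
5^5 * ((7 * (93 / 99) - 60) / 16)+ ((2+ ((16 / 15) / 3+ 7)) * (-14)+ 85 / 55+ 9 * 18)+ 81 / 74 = -3047838733 / 293040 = -10400.76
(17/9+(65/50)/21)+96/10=7277/630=11.55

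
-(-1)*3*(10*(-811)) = -24330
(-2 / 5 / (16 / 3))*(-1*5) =3 / 8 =0.38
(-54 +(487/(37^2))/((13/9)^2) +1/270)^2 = 11305473706754646241/3902184808200900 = 2897.22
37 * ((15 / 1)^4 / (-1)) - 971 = -1874096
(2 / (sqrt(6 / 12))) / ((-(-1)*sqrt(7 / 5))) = 2.39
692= 692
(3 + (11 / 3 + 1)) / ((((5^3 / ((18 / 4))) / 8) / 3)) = 828 / 125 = 6.62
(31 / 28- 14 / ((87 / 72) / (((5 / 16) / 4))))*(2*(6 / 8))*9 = 1107 / 406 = 2.73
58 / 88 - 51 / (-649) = 1915 / 2596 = 0.74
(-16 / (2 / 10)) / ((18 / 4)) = -160 / 9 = -17.78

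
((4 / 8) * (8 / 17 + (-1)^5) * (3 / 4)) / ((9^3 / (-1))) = 1 / 3672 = 0.00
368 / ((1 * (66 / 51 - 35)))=-6256 / 573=-10.92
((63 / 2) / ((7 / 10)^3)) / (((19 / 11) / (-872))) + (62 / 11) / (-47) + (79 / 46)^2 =-47217325585945 / 1018487932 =-46360.22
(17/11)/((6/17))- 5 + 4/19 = -515/1254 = -0.41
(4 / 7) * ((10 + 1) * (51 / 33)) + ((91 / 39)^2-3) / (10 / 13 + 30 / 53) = 334573 / 28980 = 11.54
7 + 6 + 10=23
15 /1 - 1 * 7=8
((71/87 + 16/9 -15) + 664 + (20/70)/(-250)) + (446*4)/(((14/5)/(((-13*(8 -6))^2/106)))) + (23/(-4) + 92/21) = 4713.51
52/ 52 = 1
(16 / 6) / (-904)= -1 / 339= -0.00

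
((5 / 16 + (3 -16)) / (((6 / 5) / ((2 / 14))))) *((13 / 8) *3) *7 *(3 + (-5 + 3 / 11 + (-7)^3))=3127215 / 176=17768.27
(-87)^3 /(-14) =47035.93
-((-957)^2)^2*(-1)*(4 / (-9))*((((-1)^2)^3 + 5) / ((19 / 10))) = -22367450421360 / 19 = -1177234232703.16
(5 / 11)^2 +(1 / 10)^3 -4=-458879 / 121000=-3.79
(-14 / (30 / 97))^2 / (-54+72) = 461041 / 4050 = 113.84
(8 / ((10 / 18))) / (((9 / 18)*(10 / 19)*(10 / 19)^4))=22284891 / 31250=713.12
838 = 838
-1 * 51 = -51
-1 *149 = -149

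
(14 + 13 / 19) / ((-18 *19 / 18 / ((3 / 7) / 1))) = -837 / 2527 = -0.33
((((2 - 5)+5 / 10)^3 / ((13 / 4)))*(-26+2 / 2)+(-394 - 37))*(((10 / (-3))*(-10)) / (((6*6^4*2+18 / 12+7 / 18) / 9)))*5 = -10909350 / 363961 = -29.97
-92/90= -46/45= -1.02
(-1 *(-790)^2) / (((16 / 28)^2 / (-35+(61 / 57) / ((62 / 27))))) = 311015398225 / 4712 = 66004965.67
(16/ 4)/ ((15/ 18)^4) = 5184/ 625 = 8.29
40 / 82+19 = 19.49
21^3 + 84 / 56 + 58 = 18641 / 2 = 9320.50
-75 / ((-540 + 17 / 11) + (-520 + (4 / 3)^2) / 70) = 259875 / 1891397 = 0.14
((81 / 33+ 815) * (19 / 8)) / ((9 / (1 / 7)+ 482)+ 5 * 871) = 5339 / 13475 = 0.40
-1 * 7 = -7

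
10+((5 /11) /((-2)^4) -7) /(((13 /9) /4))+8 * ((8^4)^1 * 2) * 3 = 112454453 /572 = 196598.69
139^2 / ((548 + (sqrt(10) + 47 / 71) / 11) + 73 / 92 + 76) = 12465670261907324 / 403147767083997- 9068065277744 * sqrt(10) / 2015738835419985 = 30.91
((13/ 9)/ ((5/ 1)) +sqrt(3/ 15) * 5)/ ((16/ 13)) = 169/ 720 +13 * sqrt(5)/ 16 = 2.05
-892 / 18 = -446 / 9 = -49.56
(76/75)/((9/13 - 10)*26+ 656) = 38/15525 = 0.00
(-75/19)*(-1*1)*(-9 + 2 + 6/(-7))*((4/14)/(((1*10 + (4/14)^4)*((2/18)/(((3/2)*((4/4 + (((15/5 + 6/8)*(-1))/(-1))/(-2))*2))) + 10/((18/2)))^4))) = -257909446612125/380023589552752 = -0.68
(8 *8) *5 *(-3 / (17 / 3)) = -2880 / 17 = -169.41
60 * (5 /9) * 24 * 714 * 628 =358713600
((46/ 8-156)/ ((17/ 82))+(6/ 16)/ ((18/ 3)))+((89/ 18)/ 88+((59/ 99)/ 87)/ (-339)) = -143870367679/ 198546876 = -724.62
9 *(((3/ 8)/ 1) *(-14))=-189/ 4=-47.25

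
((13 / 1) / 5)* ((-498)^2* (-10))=-6448104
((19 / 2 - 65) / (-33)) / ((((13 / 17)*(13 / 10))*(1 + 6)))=3145 / 13013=0.24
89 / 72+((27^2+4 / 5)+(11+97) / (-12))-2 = 259213 / 360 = 720.04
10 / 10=1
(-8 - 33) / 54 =-41 / 54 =-0.76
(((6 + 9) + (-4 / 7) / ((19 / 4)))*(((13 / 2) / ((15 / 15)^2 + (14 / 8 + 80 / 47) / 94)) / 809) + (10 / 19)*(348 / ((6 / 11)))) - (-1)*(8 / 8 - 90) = 25616822201 / 103751823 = 246.90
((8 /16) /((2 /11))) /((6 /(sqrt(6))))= 11* sqrt(6) /24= 1.12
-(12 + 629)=-641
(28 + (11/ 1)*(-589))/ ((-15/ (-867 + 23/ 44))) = -49188875/ 132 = -372642.99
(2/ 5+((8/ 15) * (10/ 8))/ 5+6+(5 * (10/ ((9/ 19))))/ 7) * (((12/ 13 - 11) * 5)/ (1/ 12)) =-3567392/ 273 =-13067.37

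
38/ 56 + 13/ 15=649/ 420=1.55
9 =9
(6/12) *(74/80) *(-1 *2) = -37/40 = -0.92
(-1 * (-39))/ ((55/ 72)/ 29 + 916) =81432/ 1912663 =0.04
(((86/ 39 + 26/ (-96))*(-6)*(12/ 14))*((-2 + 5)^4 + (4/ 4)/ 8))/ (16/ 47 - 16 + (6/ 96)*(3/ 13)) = 110451363/ 2141258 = 51.58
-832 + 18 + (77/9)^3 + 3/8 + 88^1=-579581/5832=-99.38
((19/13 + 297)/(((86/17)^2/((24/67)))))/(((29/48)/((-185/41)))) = -59743929600/1914859531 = -31.20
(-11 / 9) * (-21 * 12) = 308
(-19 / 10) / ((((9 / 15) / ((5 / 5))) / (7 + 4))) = -209 / 6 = -34.83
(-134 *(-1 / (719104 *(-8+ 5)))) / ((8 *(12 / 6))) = -67 / 17258496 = -0.00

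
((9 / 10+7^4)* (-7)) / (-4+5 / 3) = 7205.70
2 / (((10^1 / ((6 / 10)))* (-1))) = -3 / 25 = -0.12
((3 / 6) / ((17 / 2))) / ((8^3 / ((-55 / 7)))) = -55 / 60928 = -0.00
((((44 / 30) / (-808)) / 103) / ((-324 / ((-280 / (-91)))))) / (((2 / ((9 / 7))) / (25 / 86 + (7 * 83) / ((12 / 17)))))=0.00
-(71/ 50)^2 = -5041/ 2500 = -2.02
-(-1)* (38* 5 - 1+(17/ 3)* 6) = 223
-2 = -2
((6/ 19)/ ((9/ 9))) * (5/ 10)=3/ 19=0.16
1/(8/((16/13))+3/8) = 8/55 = 0.15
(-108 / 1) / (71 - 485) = 6 / 23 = 0.26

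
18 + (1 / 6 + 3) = 127 / 6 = 21.17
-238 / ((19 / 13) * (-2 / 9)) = 13923 / 19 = 732.79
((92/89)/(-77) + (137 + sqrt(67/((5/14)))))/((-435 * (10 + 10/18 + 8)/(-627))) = 1881 * sqrt(4690)/121075 + 160529499/15085945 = 11.70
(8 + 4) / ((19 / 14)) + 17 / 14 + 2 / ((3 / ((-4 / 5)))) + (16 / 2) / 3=12.19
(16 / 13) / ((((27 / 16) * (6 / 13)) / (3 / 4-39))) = -544 / 9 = -60.44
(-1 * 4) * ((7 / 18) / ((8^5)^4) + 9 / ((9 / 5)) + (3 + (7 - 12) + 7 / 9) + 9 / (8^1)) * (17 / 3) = -576556829095474058621 / 5188146770730811392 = -111.13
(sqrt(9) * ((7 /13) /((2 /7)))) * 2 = 147 /13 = 11.31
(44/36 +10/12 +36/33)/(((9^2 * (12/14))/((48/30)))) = 8722/120285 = 0.07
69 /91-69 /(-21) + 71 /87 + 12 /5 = 287389 /39585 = 7.26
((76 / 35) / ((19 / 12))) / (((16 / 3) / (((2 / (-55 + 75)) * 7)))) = 9 / 50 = 0.18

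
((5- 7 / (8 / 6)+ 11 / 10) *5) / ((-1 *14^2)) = -17 / 784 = -0.02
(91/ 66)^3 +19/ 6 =1663975/ 287496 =5.79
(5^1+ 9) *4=56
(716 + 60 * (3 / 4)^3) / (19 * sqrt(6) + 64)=23722 / 965 - 225359 * sqrt(6) / 30880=6.71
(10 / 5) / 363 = 2 / 363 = 0.01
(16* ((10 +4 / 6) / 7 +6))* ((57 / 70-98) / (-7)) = 8598992 / 5145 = 1671.33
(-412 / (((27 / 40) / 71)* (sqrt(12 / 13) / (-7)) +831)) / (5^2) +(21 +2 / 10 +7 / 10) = 64691552782999469 / 2956629555508710 - 2457168* sqrt(39) / 492771592584785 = 21.88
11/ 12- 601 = -7201/ 12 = -600.08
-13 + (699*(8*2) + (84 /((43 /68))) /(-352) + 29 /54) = 142666880 /12771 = 11171.16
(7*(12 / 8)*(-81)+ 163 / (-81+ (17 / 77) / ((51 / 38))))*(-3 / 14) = 13644891 / 74692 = 182.68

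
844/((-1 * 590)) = -422/295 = -1.43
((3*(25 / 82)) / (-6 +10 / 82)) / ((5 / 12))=-90 / 241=-0.37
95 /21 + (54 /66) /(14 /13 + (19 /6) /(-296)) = 30088397 /5686527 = 5.29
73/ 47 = 1.55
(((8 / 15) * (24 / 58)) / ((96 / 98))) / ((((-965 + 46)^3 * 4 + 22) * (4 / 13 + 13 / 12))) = -364 / 6977602465965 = -0.00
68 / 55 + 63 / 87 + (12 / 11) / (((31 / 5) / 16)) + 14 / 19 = 470803 / 85405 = 5.51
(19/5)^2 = 361/25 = 14.44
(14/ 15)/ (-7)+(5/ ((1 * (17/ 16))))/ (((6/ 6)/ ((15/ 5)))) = 3566/ 255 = 13.98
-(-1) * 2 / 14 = 1 / 7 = 0.14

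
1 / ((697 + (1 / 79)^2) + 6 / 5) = 31205 / 21787336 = 0.00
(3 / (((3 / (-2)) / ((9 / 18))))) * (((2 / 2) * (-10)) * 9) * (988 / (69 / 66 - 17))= -16720 / 3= -5573.33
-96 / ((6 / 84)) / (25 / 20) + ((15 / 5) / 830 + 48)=-852573 / 830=-1027.20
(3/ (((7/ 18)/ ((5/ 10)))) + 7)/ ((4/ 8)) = 152/ 7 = 21.71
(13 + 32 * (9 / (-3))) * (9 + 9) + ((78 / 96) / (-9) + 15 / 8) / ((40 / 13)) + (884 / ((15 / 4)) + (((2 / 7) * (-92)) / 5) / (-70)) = -1774741391 / 1411200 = -1257.61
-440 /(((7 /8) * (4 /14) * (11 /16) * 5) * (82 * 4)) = -64 /41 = -1.56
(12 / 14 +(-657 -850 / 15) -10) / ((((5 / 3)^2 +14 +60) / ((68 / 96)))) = -258043 / 38696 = -6.67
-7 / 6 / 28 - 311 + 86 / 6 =-7121 / 24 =-296.71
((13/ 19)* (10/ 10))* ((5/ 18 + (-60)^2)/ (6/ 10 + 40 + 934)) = 2.53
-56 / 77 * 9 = -72 / 11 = -6.55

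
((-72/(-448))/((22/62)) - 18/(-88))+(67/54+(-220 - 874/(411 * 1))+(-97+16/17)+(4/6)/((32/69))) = -24391985657/77471856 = -314.85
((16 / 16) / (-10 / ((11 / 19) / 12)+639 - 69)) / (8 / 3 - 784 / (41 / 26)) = -451 / 80895920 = -0.00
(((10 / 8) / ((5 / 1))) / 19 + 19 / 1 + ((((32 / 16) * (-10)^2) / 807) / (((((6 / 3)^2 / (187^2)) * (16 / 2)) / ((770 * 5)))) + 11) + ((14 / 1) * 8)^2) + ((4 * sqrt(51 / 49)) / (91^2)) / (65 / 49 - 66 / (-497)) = 284 * sqrt(51) / 6006091 + 64720748125 / 61332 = 1055252.53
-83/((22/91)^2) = -687323/484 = -1420.09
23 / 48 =0.48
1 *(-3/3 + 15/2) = 13/2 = 6.50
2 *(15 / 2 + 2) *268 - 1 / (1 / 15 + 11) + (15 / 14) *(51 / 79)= 233745308 / 45899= 5092.60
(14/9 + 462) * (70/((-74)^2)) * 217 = 15843170/12321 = 1285.87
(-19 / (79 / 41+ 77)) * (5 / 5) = -779 / 3236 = -0.24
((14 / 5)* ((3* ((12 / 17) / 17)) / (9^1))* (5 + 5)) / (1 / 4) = 448 / 289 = 1.55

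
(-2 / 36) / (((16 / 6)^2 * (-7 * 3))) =1 / 2688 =0.00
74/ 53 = 1.40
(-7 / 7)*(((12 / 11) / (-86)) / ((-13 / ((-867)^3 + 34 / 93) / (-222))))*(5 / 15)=-8970196487300 / 190619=-47058249.64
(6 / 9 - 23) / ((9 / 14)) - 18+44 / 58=-40702 / 783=-51.98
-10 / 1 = -10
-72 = -72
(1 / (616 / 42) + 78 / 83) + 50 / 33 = 2513 / 996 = 2.52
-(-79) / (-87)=-79 / 87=-0.91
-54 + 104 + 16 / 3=166 / 3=55.33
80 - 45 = 35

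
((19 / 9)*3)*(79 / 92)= 5.44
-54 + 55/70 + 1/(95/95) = -731/14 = -52.21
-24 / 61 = -0.39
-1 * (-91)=91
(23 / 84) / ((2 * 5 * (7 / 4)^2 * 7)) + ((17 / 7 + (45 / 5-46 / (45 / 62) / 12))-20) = -4489799 / 324135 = -13.85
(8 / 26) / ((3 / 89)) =356 / 39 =9.13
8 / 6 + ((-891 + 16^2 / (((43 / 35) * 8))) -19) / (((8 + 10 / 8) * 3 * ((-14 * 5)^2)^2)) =545712457 / 409284750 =1.33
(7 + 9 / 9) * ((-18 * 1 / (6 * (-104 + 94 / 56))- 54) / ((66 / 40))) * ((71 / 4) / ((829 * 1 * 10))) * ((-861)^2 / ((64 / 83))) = -37527770170821 / 69669160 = -538656.85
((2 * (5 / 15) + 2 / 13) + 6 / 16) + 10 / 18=1639 / 936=1.75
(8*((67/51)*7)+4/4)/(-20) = -3803/1020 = -3.73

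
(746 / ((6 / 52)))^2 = 41800535.11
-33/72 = -11/24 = -0.46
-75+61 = -14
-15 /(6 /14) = -35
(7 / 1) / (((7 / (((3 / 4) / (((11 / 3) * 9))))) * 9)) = 1 / 396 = 0.00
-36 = -36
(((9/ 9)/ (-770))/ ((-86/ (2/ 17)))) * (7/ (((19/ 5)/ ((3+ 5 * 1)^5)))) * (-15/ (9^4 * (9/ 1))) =-81920/ 3007149057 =-0.00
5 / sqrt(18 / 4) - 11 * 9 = -99 + 5 * sqrt(2) / 3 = -96.64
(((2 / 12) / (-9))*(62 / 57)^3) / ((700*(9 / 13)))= -387283 / 7875332325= -0.00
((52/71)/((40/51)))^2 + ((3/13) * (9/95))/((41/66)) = 0.91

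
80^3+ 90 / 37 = 18944090 / 37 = 512002.43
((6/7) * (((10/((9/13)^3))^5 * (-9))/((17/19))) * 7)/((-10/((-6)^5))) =-622420459051343605120000/533478013353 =-1166721858206.16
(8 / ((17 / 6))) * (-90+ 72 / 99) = -47136 / 187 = -252.06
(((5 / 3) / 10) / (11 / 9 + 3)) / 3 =1 / 76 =0.01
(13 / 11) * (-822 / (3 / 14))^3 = -733802433728 / 11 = -66709312157.09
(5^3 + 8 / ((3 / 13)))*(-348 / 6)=-27782 / 3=-9260.67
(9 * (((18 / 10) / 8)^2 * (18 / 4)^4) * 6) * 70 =100442349 / 1280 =78470.59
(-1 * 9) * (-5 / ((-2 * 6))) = -15 / 4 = -3.75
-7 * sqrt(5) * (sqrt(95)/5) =-7 * sqrt(19) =-30.51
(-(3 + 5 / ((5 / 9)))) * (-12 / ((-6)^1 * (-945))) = 8 / 315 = 0.03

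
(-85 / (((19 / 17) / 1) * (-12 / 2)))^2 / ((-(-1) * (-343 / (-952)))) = 70992850 / 159201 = 445.93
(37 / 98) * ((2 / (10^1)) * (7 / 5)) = 37 / 350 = 0.11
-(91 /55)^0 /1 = -1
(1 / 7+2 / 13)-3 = -246 / 91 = -2.70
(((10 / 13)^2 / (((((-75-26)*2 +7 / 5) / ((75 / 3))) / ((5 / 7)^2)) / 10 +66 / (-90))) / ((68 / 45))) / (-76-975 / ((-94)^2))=931921875000 / 417707841951673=0.00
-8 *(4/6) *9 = -48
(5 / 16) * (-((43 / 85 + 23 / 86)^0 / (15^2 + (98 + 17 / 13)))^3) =-10985 / 1199007195136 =-0.00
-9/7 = -1.29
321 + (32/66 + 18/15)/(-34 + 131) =5137883/16005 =321.02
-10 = -10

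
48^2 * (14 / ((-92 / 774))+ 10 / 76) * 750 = -88842528000 / 437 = -203300979.41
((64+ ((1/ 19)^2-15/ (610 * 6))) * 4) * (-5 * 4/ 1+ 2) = -101470662/ 22021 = -4607.90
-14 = -14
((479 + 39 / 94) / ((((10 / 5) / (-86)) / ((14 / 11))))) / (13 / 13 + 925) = -13564565 / 478742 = -28.33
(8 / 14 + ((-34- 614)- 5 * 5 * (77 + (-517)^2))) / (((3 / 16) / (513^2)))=-65677974300576 / 7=-9382567757225.14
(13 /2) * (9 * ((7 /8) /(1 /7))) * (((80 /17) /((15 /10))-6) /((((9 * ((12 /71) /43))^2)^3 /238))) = -263585283016482647862135403 /2115832430592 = -124577579587780.83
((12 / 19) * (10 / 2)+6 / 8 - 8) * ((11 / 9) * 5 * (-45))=85525 / 76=1125.33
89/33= 2.70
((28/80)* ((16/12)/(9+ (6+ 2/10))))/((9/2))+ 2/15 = 719/5130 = 0.14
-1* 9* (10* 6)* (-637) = 343980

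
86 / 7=12.29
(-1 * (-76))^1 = 76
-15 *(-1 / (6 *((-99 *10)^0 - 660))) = -5 / 1318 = -0.00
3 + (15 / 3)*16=83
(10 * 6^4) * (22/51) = 95040/17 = 5590.59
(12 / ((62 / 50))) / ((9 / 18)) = 600 / 31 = 19.35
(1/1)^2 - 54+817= 764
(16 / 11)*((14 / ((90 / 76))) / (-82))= -4256 / 20295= -0.21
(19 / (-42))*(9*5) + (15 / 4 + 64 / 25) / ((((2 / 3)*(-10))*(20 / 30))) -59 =-2261753 / 28000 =-80.78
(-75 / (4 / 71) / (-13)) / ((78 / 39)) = 5325 / 104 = 51.20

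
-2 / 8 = -1 / 4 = -0.25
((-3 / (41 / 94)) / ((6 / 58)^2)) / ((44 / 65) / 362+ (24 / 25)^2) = -58129394375 / 83521797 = -695.98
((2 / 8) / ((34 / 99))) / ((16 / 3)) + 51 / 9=37883 / 6528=5.80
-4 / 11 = -0.36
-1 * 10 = -10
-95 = -95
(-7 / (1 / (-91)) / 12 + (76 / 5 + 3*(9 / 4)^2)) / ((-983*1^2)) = -20033 / 235920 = -0.08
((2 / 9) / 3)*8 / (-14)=-0.04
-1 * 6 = -6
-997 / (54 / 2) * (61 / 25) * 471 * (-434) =18417549.98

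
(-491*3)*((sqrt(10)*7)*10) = -103110*sqrt(10) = -326062.45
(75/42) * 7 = 25/2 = 12.50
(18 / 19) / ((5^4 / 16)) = 288 / 11875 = 0.02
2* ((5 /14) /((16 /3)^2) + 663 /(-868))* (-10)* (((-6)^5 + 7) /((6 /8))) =-1080784435 /6944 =-155642.92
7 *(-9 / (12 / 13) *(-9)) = 2457 / 4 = 614.25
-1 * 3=-3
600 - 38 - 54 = 508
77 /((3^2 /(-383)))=-29491 /9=-3276.78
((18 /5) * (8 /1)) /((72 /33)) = 13.20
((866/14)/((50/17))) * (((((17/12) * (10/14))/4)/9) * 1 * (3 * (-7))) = -125137/10080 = -12.41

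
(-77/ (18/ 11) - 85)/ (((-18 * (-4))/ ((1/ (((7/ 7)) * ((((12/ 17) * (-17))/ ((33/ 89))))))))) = 26147/ 461376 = 0.06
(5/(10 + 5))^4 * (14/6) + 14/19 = 3535/4617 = 0.77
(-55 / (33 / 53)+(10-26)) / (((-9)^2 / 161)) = -50393 / 243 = -207.38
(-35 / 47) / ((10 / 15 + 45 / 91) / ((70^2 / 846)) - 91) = 7803250 / 951456391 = 0.01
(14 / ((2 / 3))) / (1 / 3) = 63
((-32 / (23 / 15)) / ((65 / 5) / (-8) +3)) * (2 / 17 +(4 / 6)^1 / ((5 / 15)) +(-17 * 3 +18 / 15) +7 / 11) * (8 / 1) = 270262272 / 47311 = 5712.46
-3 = -3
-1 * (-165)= 165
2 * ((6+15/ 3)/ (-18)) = -11/ 9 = -1.22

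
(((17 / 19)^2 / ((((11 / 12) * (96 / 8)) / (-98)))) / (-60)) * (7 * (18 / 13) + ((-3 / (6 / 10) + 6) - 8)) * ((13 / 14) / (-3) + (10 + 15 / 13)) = 83847281 / 24159564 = 3.47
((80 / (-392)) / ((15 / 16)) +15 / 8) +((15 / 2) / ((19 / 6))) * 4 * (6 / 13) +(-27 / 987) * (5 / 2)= 81386041 / 13652184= 5.96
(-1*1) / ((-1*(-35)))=-1 / 35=-0.03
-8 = -8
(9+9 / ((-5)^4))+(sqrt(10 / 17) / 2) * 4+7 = 2 * sqrt(170) / 17+10009 / 625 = 17.55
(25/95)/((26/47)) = 235/494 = 0.48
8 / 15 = 0.53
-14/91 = -2/13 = -0.15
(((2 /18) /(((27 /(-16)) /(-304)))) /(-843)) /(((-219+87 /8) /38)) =1478656 /341073585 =0.00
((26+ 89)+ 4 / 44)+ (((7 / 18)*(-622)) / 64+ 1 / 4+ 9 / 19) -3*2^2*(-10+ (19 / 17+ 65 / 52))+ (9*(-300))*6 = -32737032785 / 2046528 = -15996.38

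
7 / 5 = 1.40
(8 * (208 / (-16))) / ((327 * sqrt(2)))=-52 * sqrt(2) / 327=-0.22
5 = 5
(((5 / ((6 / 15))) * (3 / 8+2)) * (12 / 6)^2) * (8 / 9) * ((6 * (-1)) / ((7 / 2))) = -3800 / 21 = -180.95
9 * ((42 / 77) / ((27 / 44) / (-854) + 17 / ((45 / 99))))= 922320 / 7026577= 0.13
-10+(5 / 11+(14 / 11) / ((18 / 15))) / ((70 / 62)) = -2000 / 231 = -8.66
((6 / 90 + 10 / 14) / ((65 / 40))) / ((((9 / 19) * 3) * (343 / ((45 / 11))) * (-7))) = -12464 / 21630609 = -0.00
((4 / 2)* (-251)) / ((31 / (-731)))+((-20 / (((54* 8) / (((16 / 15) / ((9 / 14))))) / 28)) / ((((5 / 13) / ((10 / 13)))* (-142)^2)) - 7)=1347747142001 / 113921559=11830.48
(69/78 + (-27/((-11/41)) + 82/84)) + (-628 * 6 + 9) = -3656.50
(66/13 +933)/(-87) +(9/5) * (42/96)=-301449/30160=-9.99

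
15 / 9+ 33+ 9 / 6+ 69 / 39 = 2959 / 78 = 37.94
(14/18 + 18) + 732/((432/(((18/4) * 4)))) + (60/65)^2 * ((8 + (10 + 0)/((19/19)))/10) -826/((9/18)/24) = -602273237/15210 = -39597.19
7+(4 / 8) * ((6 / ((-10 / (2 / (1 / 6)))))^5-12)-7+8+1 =-30223713 / 3125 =-9671.59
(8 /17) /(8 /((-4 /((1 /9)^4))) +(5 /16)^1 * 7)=0.22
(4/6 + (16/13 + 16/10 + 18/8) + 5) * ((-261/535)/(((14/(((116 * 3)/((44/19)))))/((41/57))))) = -867162669/21421400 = -40.48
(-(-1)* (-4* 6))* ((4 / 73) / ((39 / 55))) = -1760 / 949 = -1.85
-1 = -1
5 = 5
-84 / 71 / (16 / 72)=-378 / 71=-5.32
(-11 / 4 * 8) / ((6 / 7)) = -77 / 3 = -25.67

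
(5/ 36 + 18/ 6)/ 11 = 113/ 396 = 0.29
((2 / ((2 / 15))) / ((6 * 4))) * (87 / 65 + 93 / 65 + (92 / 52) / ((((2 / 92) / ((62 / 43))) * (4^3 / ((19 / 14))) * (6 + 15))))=37966865 / 21036288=1.80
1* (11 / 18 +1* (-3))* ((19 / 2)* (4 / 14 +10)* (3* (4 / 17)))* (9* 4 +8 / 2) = -784320 / 119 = -6590.92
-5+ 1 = -4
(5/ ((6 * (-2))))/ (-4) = 5/ 48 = 0.10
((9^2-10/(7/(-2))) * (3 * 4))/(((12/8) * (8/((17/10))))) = 9979/70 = 142.56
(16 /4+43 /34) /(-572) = -179 /19448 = -0.01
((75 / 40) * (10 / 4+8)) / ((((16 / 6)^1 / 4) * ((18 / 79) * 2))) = 8295 / 128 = 64.80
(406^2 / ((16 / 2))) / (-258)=-41209 / 516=-79.86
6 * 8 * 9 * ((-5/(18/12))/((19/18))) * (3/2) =-38880/19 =-2046.32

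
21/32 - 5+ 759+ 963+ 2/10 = 274857/160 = 1717.86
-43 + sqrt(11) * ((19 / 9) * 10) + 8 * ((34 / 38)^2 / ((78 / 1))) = -604241 / 14079 + 190 * sqrt(11) / 9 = 27.10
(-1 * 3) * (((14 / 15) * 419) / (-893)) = 5866 / 4465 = 1.31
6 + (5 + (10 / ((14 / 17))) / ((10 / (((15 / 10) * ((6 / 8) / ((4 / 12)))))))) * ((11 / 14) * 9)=110289 / 1568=70.34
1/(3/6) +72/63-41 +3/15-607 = -22563/35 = -644.66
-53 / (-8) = 53 / 8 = 6.62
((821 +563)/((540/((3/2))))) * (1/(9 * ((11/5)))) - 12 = -10519/891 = -11.81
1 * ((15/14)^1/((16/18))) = 135/112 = 1.21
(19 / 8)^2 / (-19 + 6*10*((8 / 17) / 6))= -6137 / 15552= -0.39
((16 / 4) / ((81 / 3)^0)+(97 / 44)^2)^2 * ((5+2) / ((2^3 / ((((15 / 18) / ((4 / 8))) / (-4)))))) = -10297889315 / 359817216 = -28.62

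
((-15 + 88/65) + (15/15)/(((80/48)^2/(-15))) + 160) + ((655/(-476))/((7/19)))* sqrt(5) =132.60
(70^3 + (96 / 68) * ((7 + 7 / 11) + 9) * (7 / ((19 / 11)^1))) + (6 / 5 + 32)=554152338 / 1615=343128.38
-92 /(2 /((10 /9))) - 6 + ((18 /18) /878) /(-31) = -57.11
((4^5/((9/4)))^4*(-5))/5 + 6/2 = -281474976690973/6561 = -42901231015.24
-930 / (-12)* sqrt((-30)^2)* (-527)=-1225275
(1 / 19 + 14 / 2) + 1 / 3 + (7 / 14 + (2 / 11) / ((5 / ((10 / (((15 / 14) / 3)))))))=55829 / 6270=8.90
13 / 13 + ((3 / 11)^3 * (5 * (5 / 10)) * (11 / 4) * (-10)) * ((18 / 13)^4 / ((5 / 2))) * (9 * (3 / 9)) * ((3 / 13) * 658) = -41917654907 / 44926453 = -933.03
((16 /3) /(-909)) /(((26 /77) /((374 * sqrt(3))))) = -230384 * sqrt(3) /35451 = -11.26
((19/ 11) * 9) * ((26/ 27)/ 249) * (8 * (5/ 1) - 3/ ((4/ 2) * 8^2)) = 2.40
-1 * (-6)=6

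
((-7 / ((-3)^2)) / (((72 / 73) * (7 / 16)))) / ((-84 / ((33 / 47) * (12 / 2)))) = 803 / 8883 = 0.09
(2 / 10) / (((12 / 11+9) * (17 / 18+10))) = 66 / 36445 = 0.00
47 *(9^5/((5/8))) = 22202424/5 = 4440484.80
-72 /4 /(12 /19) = -57 /2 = -28.50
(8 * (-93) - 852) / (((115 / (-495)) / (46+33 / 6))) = 8137206 / 23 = 353791.57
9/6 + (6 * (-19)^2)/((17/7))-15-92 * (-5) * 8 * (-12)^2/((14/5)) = 45252255/238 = 190135.53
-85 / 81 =-1.05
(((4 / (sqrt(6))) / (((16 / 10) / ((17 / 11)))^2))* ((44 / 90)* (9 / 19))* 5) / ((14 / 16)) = 7225* sqrt(6) / 8778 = 2.02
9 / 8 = 1.12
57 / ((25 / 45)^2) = 4617 / 25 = 184.68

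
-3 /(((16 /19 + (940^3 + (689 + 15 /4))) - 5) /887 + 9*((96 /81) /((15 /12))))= -3033540 /946875173731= -0.00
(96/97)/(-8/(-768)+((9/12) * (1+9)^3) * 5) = 9216/34920097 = 0.00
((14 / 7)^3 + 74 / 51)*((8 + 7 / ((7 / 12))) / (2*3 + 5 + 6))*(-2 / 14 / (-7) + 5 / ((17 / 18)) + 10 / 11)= 183246760 / 2648107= 69.20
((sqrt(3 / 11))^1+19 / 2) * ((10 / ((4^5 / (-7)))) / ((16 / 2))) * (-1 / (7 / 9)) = 45 * sqrt(33) / 45056+855 / 8192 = 0.11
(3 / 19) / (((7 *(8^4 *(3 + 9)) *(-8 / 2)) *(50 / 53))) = -53 / 435814400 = -0.00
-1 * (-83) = 83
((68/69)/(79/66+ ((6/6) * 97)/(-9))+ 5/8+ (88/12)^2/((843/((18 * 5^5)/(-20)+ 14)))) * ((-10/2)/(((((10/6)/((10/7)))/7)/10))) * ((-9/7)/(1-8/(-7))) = -2356968512075/73561866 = -32040.63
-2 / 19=-0.11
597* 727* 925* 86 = 34526211450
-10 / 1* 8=-80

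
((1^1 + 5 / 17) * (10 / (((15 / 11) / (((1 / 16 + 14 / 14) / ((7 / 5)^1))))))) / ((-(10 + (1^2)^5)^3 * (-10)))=1 / 1848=0.00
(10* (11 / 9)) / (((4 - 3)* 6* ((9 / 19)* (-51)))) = -1045 / 12393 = -0.08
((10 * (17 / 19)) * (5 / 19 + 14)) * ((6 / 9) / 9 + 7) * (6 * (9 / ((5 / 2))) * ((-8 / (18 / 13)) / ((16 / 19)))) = -22878362 / 171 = -133791.59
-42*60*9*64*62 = -89994240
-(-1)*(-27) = -27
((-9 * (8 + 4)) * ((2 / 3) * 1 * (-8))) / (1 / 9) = 5184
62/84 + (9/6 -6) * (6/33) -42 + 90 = 22139/462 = 47.92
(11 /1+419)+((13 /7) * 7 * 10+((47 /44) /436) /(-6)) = 64458193 /115104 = 560.00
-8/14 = -4/7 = -0.57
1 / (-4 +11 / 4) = -4 / 5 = -0.80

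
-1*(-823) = 823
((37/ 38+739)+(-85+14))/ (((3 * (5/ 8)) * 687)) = 101684/ 195795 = 0.52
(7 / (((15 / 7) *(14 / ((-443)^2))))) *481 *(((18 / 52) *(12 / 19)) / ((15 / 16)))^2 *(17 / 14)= 853221572352 / 586625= 1454458.25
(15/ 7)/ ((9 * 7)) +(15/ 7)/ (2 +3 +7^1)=125/ 588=0.21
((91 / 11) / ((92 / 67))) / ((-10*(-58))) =0.01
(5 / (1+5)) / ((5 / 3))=1 / 2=0.50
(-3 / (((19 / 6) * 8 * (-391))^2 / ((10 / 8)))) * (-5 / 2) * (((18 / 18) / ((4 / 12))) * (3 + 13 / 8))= 74925 / 56514601984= 0.00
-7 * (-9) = 63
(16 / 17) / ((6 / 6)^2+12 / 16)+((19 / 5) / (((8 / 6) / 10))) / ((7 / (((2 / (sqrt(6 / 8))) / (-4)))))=-1.81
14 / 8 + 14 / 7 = 3.75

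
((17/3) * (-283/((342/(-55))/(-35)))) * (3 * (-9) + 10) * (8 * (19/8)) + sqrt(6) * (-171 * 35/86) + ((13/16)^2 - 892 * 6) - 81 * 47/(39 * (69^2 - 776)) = 1042074575830567/358076160 - 5985 * sqrt(6)/86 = 2910033.26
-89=-89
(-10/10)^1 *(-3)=3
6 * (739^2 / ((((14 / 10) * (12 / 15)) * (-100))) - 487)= -1801995 / 56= -32178.48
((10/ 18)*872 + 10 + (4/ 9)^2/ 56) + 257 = 426071/ 567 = 751.45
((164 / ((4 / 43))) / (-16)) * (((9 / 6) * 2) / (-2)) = 5289 / 32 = 165.28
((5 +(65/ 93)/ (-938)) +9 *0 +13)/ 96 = 1570147/ 8374464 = 0.19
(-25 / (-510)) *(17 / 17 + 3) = 10 / 51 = 0.20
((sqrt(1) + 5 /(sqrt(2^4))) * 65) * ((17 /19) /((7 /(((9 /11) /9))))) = 9945 /5852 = 1.70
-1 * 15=-15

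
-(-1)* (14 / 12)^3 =343 / 216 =1.59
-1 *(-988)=988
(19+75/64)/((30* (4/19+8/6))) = 24529/56320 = 0.44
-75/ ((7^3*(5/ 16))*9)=-80/ 1029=-0.08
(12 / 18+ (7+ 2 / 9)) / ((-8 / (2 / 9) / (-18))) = 71 / 18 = 3.94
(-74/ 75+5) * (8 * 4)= 9632/ 75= 128.43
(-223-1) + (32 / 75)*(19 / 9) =-150592 / 675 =-223.10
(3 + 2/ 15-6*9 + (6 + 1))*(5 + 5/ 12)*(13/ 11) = -55601/ 198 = -280.81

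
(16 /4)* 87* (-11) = -3828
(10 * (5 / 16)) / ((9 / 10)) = 125 / 36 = 3.47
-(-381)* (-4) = -1524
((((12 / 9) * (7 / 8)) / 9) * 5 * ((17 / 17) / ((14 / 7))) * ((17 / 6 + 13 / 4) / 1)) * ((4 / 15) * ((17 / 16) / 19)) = 8687 / 295488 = 0.03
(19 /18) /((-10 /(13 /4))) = -247 /720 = -0.34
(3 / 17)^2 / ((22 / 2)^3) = 9 / 384659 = 0.00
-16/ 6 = -8/ 3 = -2.67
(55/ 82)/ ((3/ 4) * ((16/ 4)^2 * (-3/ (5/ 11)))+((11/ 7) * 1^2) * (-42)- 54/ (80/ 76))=-55/ 16113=-0.00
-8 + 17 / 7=-39 / 7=-5.57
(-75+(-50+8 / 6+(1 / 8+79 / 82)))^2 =15025.43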